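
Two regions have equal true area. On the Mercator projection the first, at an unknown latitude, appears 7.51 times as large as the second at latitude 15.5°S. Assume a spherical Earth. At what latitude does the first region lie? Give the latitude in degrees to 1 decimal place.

On Mercator, (apparent₁)/(apparent₂) = sec²φ₁ / sec²φ₂ when true areas are equal.
cos²φ₂ / cos²φ₁ = 7.51  ⇒  cos φ₁ = cos 15.5° / √7.51 = 0.9636/2.740 = 0.3516.
φ₁ = arccos(0.3516) ≈ 69.4°.

69.4°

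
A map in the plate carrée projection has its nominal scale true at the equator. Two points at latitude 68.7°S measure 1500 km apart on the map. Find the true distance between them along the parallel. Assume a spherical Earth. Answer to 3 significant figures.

For the equirectangular projection with φ₀ = 0 (plate carrée), h = 1 along meridians and k = sec φ along parallels.
Along the parallel at 68.7°, map distances are exaggerated by k = sec 68.7° = 2.753.
True distance = 1500 / 2.753 = 1500 × cos 68.7° ≈ 545 km.

545 km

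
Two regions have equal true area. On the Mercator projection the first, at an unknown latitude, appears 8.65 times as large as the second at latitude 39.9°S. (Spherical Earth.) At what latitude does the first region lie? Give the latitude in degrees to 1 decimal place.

For equal true areas on Mercator, apparent areas scale as sec²φ, so the ratio is cos²φ₂ / cos²φ₁.
cos²φ₂ / cos²φ₁ = 8.65  ⇒  cos φ₁ = cos 39.9° / √8.65 = 0.7672/2.941 = 0.2608.
φ₁ = arccos(0.2608) ≈ 74.9°.

74.9°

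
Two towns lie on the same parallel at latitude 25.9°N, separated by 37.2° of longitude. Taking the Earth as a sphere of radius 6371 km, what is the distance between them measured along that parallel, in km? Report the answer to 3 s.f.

Arc length along a parallel = R cos φ · Δλ (with Δλ in radians).
= 6371 × cos 25.9° × (37.2° × π/180) = 6371 × 0.8996 × 0.6493 ≈ 3720 km.

3720 km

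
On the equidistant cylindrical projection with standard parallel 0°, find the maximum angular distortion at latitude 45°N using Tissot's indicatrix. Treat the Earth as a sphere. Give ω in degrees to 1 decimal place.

In the plate carrée (x = Rλ, y = Rφ), meridians are true-scale (h = 1) and parallels are stretched by k = sec φ.
At 45°: h = 1.000, k = 1.414; principal scales a = 1.414, b = 1.000.
sin(ω/2) = (a − b)/(a + b) = 0.4142/2.414 = 0.1716, so ω = 2 arcsin(0.1716) ≈ 19.8°.

19.8°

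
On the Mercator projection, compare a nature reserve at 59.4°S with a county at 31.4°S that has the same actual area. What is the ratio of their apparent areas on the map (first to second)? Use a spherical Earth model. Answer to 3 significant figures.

2.81

On Mercator, area is exaggerated by sec²φ = 1/cos²φ.
At 59.4°: sec²(59.4°) = 1/0.5090² = 3.859.
At 31.4°: sec²(31.4°) = 1/0.8536² = 1.373.
Ratio = 3.859/1.373 = cos²(31.4°)/cos²(59.4°) ≈ 2.81.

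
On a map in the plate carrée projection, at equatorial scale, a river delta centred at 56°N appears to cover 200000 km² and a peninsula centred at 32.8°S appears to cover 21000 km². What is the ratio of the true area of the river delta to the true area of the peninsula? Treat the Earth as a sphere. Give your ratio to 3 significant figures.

On the plate carrée, areal scale = h·k = 1 × sec φ, so true area = apparent × cos φ.
True area of river delta: 200000 × cos(56°) = 200000 × 0.5592 = 111800 km².
True area of peninsula: 21000 × cos(32.8°) = 21000 × 0.8406 = 17650 km².
Ratio = 111800 / 17650 ≈ 6.34.

6.34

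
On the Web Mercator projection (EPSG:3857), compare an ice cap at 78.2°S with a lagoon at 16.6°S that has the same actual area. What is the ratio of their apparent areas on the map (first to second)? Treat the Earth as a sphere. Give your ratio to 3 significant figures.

22.0

Mercator areal scale is sec²φ.
At 78.2°: sec²(78.2°) = 1/0.2045² = 23.91.
At 16.6°: sec²(16.6°) = 1/0.9583² = 1.089.
Ratio = 23.91/1.089 = cos²(16.6°)/cos²(78.2°) ≈ 22.0.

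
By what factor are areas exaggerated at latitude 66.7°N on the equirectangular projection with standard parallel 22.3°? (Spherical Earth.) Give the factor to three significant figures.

The equidistant cylindrical projection with φ₀ = 22.3° has h = 1 (meridians true) and k = cos φ₀ / cos φ along parallels.
Areal scale = h·k = 1 × cos φ₀ / cos φ; at 66.7°, h = 1.000, k = 2.339, so h·k = 2.339.

2.34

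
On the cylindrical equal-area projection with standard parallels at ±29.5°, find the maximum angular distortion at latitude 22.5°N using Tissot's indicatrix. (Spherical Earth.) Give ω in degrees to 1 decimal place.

For cylindrical equal-area with standard parallel φ₀, h = cos φ / cos φ₀ and k = cos φ₀ / cos φ, so h·k = 1.
At 22.5°: h = 1.061, k = 0.9421; principal scales a = 1.061, b = 0.9421.
sin(ω/2) = (a − b)/(a + b) = 0.1194/2.004 = 0.05961, so ω = 2 arcsin(0.05961) ≈ 6.8°.

6.8°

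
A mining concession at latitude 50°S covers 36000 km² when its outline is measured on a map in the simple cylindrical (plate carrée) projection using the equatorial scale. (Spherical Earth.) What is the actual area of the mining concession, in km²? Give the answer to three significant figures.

23100 km²

Plate carrée maps x = Rλ, y = Rφ. The meridian scale is h = 1 and the parallel scale is k = 1/cos φ = sec φ.
Areal scale = h·k = 1 × sec φ; at 50°, h = 1.000, k = 1.556, so h·k = 1.556.
True area = apparent / (areal scale) = 36000 / 1.556 ≈ 23100 km².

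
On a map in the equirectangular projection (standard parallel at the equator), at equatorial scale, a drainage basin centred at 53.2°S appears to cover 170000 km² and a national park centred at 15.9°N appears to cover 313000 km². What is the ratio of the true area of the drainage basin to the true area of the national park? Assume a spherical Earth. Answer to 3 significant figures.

0.338

On the plate carrée, areal scale = h·k = 1 × sec φ, so true area = apparent × cos φ.
True area of drainage basin: 170000 × cos(53.2°) = 170000 × 0.5990 = 101800 km².
True area of national park: 313000 × cos(15.9°) = 313000 × 0.9617 = 301000 km².
Ratio = 101800 / 301000 ≈ 0.338.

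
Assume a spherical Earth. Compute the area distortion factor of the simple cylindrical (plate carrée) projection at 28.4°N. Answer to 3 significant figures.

1.14

Plate carrée maps x = Rλ, y = Rφ. The meridian scale is h = 1 and the parallel scale is k = 1/cos φ = sec φ.
Areal scale = h·k = 1 × sec φ; at 28.4°, h = 1.000, k = 1.137, so h·k = 1.137.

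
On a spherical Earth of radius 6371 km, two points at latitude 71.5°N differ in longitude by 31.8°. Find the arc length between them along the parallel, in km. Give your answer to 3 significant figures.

Arc length along a parallel = R cos φ · Δλ (with Δλ in radians).
= 6371 × cos 71.5° × (31.8° × π/180) = 6371 × 0.3173 × 0.5550 ≈ 1120 km.

1120 km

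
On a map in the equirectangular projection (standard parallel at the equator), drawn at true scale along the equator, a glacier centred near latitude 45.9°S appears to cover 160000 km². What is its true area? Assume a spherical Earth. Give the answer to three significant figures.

111000 km²

In the plate carrée (x = Rλ, y = Rφ), meridians are true-scale (h = 1) and parallels are stretched by k = sec φ.
Areal scale = h·k = 1 × sec φ; at 45.9°, h = 1.000, k = 1.437, so h·k = 1.437.
True area = apparent / (areal scale) = 160000 / 1.437 ≈ 111000 km².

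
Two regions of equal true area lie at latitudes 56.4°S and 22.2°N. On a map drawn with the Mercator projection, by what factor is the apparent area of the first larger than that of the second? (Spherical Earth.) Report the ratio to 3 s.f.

Mercator areal scale is sec²φ.
At 56.4°: sec²(56.4°) = 1/0.5534² = 3.265.
At 22.2°: sec²(22.2°) = 1/0.9259² = 1.167.
Ratio = 3.265/1.167 = cos²(22.2°)/cos²(56.4°) ≈ 2.80.

2.80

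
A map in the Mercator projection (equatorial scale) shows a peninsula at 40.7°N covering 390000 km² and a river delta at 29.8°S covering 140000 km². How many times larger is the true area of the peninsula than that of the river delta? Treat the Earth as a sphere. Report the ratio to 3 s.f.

2.13

Mercator's areal exaggeration is sec²φ; hence true area = (apparent area) · cos²φ.
True area of peninsula: 390000 × cos²(40.7°) = 390000 × 0.5748 = 224200 km².
True area of river delta: 140000 × cos²(29.8°) = 140000 × 0.7530 = 105400 km².
Ratio = 224200 / 105400 ≈ 2.13.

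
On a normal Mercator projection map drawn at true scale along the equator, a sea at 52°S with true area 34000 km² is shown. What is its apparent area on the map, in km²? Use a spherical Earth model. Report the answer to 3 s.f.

Mercator is conformal, so the point scale is isotropic: h = k = sec φ = 1/cos φ.
Areal scale = k² = sec²φ = 1/cos²(52°) = 1/0.6157² = 2.638.
Apparent area = 34000 × 2.638 ≈ 89700 km².

89700 km²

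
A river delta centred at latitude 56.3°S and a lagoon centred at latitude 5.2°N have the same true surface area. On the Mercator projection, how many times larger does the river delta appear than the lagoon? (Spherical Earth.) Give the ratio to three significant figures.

3.22

Mercator is conformal with k = sec φ, so areal scale = k² = sec²φ.
At 56.3°: sec²(56.3°) = 1/0.5548² = 3.248.
At 5.2°: sec²(5.2°) = 1/0.9959² = 1.008.
Ratio = 3.248/1.008 = cos²(5.2°)/cos²(56.3°) ≈ 3.22.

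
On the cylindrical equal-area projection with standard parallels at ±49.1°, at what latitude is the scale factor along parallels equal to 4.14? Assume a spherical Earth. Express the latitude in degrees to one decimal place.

For cylindrical equal-area with standard parallel φ₀, h = cos φ / cos φ₀ and k = cos φ₀ / cos φ, so h·k = 1.
k = cos φ₀ / cos φ = 4.14  ⇒  cos φ = cos 49.1° / 4.14 = 0.1581.
φ = arccos(0.1581) ≈ 80.9°.

80.9°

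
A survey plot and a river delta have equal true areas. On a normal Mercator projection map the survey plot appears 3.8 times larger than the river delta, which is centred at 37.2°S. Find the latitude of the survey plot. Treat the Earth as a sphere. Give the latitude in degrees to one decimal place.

Mercator areal scale is sec²φ, so apparent-area ratio = sec²φ₁ / sec²φ₂ = cos²φ₂ / cos²φ₁.
cos²φ₂ / cos²φ₁ = 3.8  ⇒  cos φ₁ = cos 37.2° / √3.8 = 0.7965/1.949 = 0.4086.
φ₁ = arccos(0.4086) ≈ 65.9°.

65.9°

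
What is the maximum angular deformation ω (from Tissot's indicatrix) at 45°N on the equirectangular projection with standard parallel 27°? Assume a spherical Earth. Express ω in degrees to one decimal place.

The equidistant cylindrical projection with φ₀ = 27° has h = 1 (meridians true) and k = cos φ₀ / cos φ along parallels.
At 45°: h = 1.000, k = 1.260; principal scales a = 1.260, b = 1.000.
sin(ω/2) = (a − b)/(a + b) = 0.2601/2.260 = 0.1151, so ω = 2 arcsin(0.1151) ≈ 13.2°.

13.2°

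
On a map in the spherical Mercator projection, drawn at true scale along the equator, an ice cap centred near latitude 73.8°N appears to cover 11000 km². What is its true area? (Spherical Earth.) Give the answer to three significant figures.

Mercator is conformal, so the point scale is isotropic: h = k = sec φ = 1/cos φ.
Areal scale = k² = sec²φ = 1/cos²(73.8°) = 1/0.2790² = 12.85.
True area = apparent / (areal scale) = 11000 / 12.85 ≈ 856 km².

856 km²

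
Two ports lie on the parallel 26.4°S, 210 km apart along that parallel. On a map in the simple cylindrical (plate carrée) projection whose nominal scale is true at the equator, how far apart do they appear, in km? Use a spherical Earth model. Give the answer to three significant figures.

For the equirectangular projection with φ₀ = 0 (plate carrée), h = 1 along meridians and k = sec φ along parallels.
Along the parallel, k = sec 26.4° = 1/0.8957 = 1.116.
Map distance = 210 × 1.116 ≈ 234 km.

234 km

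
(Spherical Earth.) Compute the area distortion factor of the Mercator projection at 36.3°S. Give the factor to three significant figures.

For Mercator, h = k = sec φ (a conformal cylindrical projection has a single point scale, 1/cos φ).
Areal scale = k² = sec²φ = 1/cos²(36.3°) = 1/0.8059² = 1.540.

1.54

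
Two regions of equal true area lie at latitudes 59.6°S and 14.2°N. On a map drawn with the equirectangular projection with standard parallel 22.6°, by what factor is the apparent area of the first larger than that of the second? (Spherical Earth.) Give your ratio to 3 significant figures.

1.92

With standard parallel φ₀ = 22.6°, the equirectangular projection gives x = Rλ cos φ₀, y = Rφ, so h = 1 and k = cos 22.6° / cos φ.
Areal scale at 59.6°: h·k = 1.000 × 1.824 = 1.824.
Areal scale at 14.2°: h·k = 1.000 × 0.9523 = 0.9523.
Ratio = 1.824/0.9523 ≈ 1.92.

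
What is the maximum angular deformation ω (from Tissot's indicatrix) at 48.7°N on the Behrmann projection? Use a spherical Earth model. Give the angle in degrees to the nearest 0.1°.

30.8°

The Behrmann projection is cylindrical equal-area with φ₀ = 30°. For cylindrical equal-area with standard parallel φ₀, h = cos φ / cos φ₀ and k = cos φ₀ / cos φ, so h·k = 1.
At 48.7°: h = 0.7621, k = 1.312; principal scales a = 1.312, b = 0.7621.
sin(ω/2) = (a − b)/(a + b) = 0.5501/2.074 = 0.2652, so ω = 2 arcsin(0.2652) ≈ 30.8°.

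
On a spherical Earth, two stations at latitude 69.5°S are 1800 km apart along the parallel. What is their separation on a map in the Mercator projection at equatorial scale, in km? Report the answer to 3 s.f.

For Mercator, h = k = sec φ (a conformal cylindrical projection has a single point scale, 1/cos φ).
Along the parallel, k = sec 69.5° = 1/0.3502 = 2.855.
Map distance = 1800 × 2.855 ≈ 5140 km.

5140 km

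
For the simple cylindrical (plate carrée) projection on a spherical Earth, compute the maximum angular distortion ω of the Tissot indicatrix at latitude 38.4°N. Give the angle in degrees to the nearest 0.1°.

13.9°

For the equirectangular projection with φ₀ = 0 (plate carrée), h = 1 along meridians and k = sec φ along parallels.
At 38.4°: h = 1.000, k = 1.276; principal scales a = 1.276, b = 1.000.
sin(ω/2) = (a − b)/(a + b) = 0.2760/2.276 = 0.1213, so ω = 2 arcsin(0.1213) ≈ 13.9°.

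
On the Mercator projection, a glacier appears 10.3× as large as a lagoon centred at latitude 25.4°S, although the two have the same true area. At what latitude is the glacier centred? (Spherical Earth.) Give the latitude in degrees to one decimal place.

73.7°

Mercator areal scale is sec²φ, so apparent-area ratio = sec²φ₁ / sec²φ₂ = cos²φ₂ / cos²φ₁.
cos²φ₂ / cos²φ₁ = 10.3  ⇒  cos φ₁ = cos 25.4° / √10.3 = 0.9033/3.209 = 0.2815.
φ₁ = arccos(0.2815) ≈ 73.7°.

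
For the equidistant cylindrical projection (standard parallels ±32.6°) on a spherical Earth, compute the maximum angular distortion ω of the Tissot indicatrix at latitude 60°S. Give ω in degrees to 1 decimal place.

29.6°

In the equirectangular projection with standard parallel φ₀ = 32.6° (x = Rλ cos φ₀, y = Rφ), meridians are true-scale (h = 1) and the parallel scale is k = cos φ₀ / cos φ.
At 60°: h = 1.000, k = 1.685; principal scales a = 1.685, b = 1.000.
sin(ω/2) = (a − b)/(a + b) = 0.6849/2.685 = 0.2551, so ω = 2 arcsin(0.2551) ≈ 29.6°.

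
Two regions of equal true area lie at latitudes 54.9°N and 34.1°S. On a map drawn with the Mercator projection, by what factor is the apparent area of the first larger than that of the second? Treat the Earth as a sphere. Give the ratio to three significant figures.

On Mercator, area is exaggerated by sec²φ = 1/cos²φ.
At 54.9°: sec²(54.9°) = 1/0.5750² = 3.025.
At 34.1°: sec²(34.1°) = 1/0.8281² = 1.458.
Ratio = 3.025/1.458 = cos²(34.1°)/cos²(54.9°) ≈ 2.07.

2.07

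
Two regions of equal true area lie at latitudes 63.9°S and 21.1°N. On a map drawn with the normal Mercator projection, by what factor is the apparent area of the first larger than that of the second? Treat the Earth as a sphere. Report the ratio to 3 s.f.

4.50

Mercator areal scale is sec²φ.
At 63.9°: sec²(63.9°) = 1/0.4399² = 5.167.
At 21.1°: sec²(21.1°) = 1/0.9330² = 1.149.
Ratio = 5.167/1.149 = cos²(21.1°)/cos²(63.9°) ≈ 4.50.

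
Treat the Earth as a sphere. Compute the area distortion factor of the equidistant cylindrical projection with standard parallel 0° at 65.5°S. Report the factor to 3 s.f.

In the plate carrée (x = Rλ, y = Rφ), meridians are true-scale (h = 1) and parallels are stretched by k = sec φ.
Areal scale = h·k = 1 × sec φ; at 65.5°, h = 1.000, k = 2.411, so h·k = 2.411.

2.41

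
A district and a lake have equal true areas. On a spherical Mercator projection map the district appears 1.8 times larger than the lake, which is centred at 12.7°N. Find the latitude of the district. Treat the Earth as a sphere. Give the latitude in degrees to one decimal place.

43.4°

For equal true areas on Mercator, apparent areas scale as sec²φ, so the ratio is cos²φ₂ / cos²φ₁.
cos²φ₂ / cos²φ₁ = 1.8  ⇒  cos φ₁ = cos 12.7° / √1.8 = 0.9755/1.342 = 0.7271.
φ₁ = arccos(0.7271) ≈ 43.4°.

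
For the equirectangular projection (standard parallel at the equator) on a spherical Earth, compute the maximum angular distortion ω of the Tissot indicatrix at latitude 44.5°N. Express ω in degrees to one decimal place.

In the plate carrée (x = Rλ, y = Rφ), meridians are true-scale (h = 1) and parallels are stretched by k = sec φ.
At 44.5°: h = 1.000, k = 1.402; principal scales a = 1.402, b = 1.000.
sin(ω/2) = (a − b)/(a + b) = 0.4020/2.402 = 0.1674, so ω = 2 arcsin(0.1674) ≈ 19.3°.

19.3°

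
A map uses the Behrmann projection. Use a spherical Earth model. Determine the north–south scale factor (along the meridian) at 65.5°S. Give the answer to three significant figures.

0.479

The Behrmann projection is cylindrical equal-area with φ₀ = 30°. A cylindrical equal-area projection with standard parallel φ₀ has meridian scale h = cos φ / cos φ₀ and parallel scale k = cos φ₀ / cos φ (so areas are preserved, h·k = 1).
h = cos 65.5° / cos 30° = 0.4147/0.8660 = 0.4788.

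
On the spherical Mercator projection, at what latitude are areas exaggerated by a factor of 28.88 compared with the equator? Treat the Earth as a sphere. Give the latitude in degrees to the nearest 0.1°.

79.3°

Mercator areal scale is sec²φ.
sec²φ = 28.88  ⇒  cos²φ = 0.03463  ⇒  cos φ = 0.1861.
φ = arccos(0.1861) ≈ 79.3°.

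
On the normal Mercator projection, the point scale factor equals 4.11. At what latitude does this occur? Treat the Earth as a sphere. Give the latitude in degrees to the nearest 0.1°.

75.9°

Mercator scale is k = sec φ = 1/cos φ.
1/cos φ = 4.11  ⇒  cos φ = 0.2433  ⇒  φ = arccos(0.2433) ≈ 75.9°.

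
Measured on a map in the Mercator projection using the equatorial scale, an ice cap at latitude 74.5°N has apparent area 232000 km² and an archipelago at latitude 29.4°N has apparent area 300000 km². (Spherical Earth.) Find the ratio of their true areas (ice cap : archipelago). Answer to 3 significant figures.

0.0728

Since Mercator area scale is 1/cos²φ, the true area equals the apparent area multiplied by cos²φ.
True area of ice cap: 232000 × cos²(74.5°) = 232000 × 0.07142 = 16570 km².
True area of archipelago: 300000 × cos²(29.4°) = 300000 × 0.7590 = 227700 km².
Ratio = 16570 / 227700 ≈ 0.0728.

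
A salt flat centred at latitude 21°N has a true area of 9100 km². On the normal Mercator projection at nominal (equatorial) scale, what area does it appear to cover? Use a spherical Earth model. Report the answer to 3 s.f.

The Mercator projection is conformal; its linear scale factor is the same in every direction and equals sec φ = 1/cos φ.
Areal scale = k² = sec²φ = 1/cos²(21°) = 1/0.9336² = 1.147.
Apparent area = 9100 × 1.147 ≈ 10400 km².

10400 km²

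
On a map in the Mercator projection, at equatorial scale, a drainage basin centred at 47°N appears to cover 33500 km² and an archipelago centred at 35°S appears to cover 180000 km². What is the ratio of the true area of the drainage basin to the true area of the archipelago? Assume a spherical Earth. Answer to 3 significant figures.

0.129

Mercator's areal exaggeration is sec²φ; hence true area = (apparent area) · cos²φ.
True area of drainage basin: 33500 × cos²(47°) = 33500 × 0.4651 = 15580 km².
True area of archipelago: 180000 × cos²(35°) = 180000 × 0.6710 = 120800 km².
Ratio = 15580 / 120800 ≈ 0.129.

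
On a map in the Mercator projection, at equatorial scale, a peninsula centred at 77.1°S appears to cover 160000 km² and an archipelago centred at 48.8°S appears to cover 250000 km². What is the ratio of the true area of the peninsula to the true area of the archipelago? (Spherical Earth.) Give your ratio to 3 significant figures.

0.0735

Since Mercator area scale is 1/cos²φ, the true area equals the apparent area multiplied by cos²φ.
True area of peninsula: 160000 × cos²(77.1°) = 160000 × 0.04984 = 7974 km².
True area of archipelago: 250000 × cos²(48.8°) = 250000 × 0.4339 = 108500 km².
Ratio = 7974 / 108500 ≈ 0.0735.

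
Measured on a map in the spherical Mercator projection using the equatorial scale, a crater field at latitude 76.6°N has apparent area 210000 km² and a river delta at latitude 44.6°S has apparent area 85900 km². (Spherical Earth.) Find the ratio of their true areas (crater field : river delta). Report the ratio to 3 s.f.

Since Mercator area scale is 1/cos²φ, the true area equals the apparent area multiplied by cos²φ.
True area of crater field: 210000 × cos²(76.6°) = 210000 × 0.05371 = 11280 km².
True area of river delta: 85900 × cos²(44.6°) = 85900 × 0.5070 = 43550 km².
Ratio = 11280 / 43550 ≈ 0.259.

0.259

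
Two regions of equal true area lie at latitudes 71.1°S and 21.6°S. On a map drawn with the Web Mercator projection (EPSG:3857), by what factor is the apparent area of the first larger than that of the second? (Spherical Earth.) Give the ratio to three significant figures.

Mercator areal scale is sec²φ.
At 71.1°: sec²(71.1°) = 1/0.3239² = 9.531.
At 21.6°: sec²(21.6°) = 1/0.9298² = 1.157.
Ratio = 9.531/1.157 = cos²(21.6°)/cos²(71.1°) ≈ 8.24.

8.24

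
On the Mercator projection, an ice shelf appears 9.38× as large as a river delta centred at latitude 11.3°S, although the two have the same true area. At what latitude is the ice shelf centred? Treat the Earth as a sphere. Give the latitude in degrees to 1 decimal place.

71.3°

For equal true areas on Mercator, apparent areas scale as sec²φ, so the ratio is cos²φ₂ / cos²φ₁.
cos²φ₂ / cos²φ₁ = 9.38  ⇒  cos φ₁ = cos 11.3° / √9.38 = 0.9806/3.063 = 0.3202.
φ₁ = arccos(0.3202) ≈ 71.3°.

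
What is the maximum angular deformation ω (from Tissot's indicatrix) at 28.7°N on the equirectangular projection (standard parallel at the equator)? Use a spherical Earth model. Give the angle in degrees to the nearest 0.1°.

7.5°

Plate carrée maps x = Rλ, y = Rφ. The meridian scale is h = 1 and the parallel scale is k = 1/cos φ = sec φ.
At 28.7°: h = 1.000, k = 1.140; principal scales a = 1.140, b = 1.000.
sin(ω/2) = (a − b)/(a + b) = 0.1401/2.140 = 0.06545, so ω = 2 arcsin(0.06545) ≈ 7.5°.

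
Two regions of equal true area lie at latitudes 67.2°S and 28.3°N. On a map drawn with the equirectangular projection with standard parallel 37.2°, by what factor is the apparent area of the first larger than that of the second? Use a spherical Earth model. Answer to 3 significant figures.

2.27

In the equirectangular projection with standard parallel φ₀ = 37.2° (x = Rλ cos φ₀, y = Rφ), meridians are true-scale (h = 1) and the parallel scale is k = cos φ₀ / cos φ.
Areal scale at 67.2°: h·k = 1.000 × 2.055 = 2.055.
Areal scale at 28.3°: h·k = 1.000 × 0.9047 = 0.9047.
Ratio = 2.055/0.9047 ≈ 2.27.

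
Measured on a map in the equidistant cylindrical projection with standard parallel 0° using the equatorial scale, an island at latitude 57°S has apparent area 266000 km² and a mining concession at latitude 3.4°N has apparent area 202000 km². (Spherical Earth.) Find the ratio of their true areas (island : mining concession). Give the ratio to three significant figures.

0.718

On the plate carrée, areal scale = h·k = 1 × sec φ, so true area = apparent × cos φ.
True area of island: 266000 × cos(57°) = 266000 × 0.5446 = 144900 km².
True area of mining concession: 202000 × cos(3.4°) = 202000 × 0.9982 = 201600 km².
Ratio = 144900 / 201600 ≈ 0.718.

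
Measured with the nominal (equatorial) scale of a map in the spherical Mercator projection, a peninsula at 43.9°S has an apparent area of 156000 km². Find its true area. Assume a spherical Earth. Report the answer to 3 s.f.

For Mercator, h = k = sec φ (a conformal cylindrical projection has a single point scale, 1/cos φ).
Areal scale = k² = sec²φ = 1/cos²(43.9°) = 1/0.7206² = 1.926.
True area = apparent / (areal scale) = 156000 / 1.926 ≈ 81000 km².

81000 km²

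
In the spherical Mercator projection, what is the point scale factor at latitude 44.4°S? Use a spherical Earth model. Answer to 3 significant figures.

For Mercator, h = k = sec φ (a conformal cylindrical projection has a single point scale, 1/cos φ).
k = 1/cos 44.4° = 1/0.7145 = 1.400.

1.40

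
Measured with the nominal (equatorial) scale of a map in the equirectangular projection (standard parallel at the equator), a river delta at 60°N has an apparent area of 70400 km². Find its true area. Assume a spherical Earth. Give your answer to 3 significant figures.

35200 km²

For the equirectangular projection with φ₀ = 0 (plate carrée), h = 1 along meridians and k = sec φ along parallels.
Areal scale = h·k = 1 × sec φ; at 60°, h = 1.000, k = 2.000, so h·k = 2.000.
True area = apparent / (areal scale) = 70400 / 2.000 ≈ 35200 km².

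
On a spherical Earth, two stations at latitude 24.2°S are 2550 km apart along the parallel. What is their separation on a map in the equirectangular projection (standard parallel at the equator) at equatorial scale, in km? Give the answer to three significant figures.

Plate carrée maps x = Rλ, y = Rφ. The meridian scale is h = 1 and the parallel scale is k = 1/cos φ = sec φ.
Along the parallel, k = sec 24.2° = 1/0.9121 = 1.096.
Map distance = 2550 × 1.096 ≈ 2800 km.

2800 km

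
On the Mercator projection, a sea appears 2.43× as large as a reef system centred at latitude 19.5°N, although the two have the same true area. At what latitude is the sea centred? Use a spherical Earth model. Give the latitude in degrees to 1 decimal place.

Mercator areal scale is sec²φ, so apparent-area ratio = sec²φ₁ / sec²φ₂ = cos²φ₂ / cos²φ₁.
cos²φ₂ / cos²φ₁ = 2.43  ⇒  cos φ₁ = cos 19.5° / √2.43 = 0.9426/1.559 = 0.6047.
φ₁ = arccos(0.6047) ≈ 52.8°.

52.8°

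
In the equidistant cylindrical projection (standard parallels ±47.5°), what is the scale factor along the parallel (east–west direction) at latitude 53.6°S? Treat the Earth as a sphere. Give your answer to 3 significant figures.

With standard parallel φ₀ = 47.5°, the equirectangular projection gives x = Rλ cos φ₀, y = Rφ, so h = 1 and k = cos 47.5° / cos φ.
k = cos 47.5° / cos 53.6° = 0.6756/0.5934 = 1.138.

1.14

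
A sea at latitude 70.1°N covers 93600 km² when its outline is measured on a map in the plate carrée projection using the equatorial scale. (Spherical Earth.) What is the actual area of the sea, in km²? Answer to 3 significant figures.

31900 km²

For the equirectangular projection with φ₀ = 0 (plate carrée), h = 1 along meridians and k = sec φ along parallels.
Areal scale = h·k = 1 × sec φ; at 70.1°, h = 1.000, k = 2.938, so h·k = 2.938.
True area = apparent / (areal scale) = 93600 / 2.938 ≈ 31900 km².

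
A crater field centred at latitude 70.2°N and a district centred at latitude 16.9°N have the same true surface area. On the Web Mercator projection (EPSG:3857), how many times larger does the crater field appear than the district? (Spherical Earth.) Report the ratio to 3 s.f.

7.98

On Mercator, area is exaggerated by sec²φ = 1/cos²φ.
At 70.2°: sec²(70.2°) = 1/0.3387² = 8.715.
At 16.9°: sec²(16.9°) = 1/0.9568² = 1.092.
Ratio = 8.715/1.092 = cos²(16.9°)/cos²(70.2°) ≈ 7.98.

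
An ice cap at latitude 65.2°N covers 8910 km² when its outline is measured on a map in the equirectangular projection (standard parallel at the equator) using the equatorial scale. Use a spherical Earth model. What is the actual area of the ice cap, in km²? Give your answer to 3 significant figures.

Plate carrée maps x = Rλ, y = Rφ. The meridian scale is h = 1 and the parallel scale is k = 1/cos φ = sec φ.
Areal scale = h·k = 1 × sec φ; at 65.2°, h = 1.000, k = 2.384, so h·k = 2.384.
True area = apparent / (areal scale) = 8910 / 2.384 ≈ 3740 km².

3740 km²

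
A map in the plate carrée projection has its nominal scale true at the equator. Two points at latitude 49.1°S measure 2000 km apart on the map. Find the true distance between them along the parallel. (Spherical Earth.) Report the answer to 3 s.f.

Plate carrée maps x = Rλ, y = Rφ. The meridian scale is h = 1 and the parallel scale is k = 1/cos φ = sec φ.
Along the parallel at 49.1°, map distances are exaggerated by k = sec 49.1° = 1.527.
True distance = 2000 / 1.527 = 2000 × cos 49.1° ≈ 1310 km.

1310 km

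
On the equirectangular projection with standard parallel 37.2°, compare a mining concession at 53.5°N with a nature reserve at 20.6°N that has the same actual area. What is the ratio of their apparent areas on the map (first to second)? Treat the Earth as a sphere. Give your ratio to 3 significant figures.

1.57

In the equirectangular projection with standard parallel φ₀ = 37.2° (x = Rλ cos φ₀, y = Rφ), meridians are true-scale (h = 1) and the parallel scale is k = cos φ₀ / cos φ.
Areal scale at 53.5°: h·k = 1.000 × 1.339 = 1.339.
Areal scale at 20.6°: h·k = 1.000 × 0.8509 = 0.8509.
Ratio = 1.339/0.8509 ≈ 1.57.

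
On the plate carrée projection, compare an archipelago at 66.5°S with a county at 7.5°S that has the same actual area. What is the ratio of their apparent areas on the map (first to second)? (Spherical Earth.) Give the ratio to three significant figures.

In the plate carrée (x = Rλ, y = Rφ), meridians are true-scale (h = 1) and parallels are stretched by k = sec φ.
Areal scale at 66.5°: h·k = 1.000 × 2.508 = 2.508.
Areal scale at 7.5°: h·k = 1.000 × 1.009 = 1.009.
Ratio = 2.508/1.009 ≈ 2.49.

2.49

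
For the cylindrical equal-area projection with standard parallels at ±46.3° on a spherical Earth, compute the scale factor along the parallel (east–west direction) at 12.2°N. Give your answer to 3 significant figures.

For cylindrical equal-area with standard parallel φ₀, h = cos φ / cos φ₀ and k = cos φ₀ / cos φ, so h·k = 1.
k = cos 46.3° / cos 12.2° = 0.6909/0.9774 = 0.7068.

0.707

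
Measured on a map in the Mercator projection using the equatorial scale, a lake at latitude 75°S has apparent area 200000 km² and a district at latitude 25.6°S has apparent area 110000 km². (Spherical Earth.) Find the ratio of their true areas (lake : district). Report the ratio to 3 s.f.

Mercator's areal exaggeration is sec²φ; hence true area = (apparent area) · cos²φ.
True area of lake: 200000 × cos²(75°) = 200000 × 0.06699 = 13400 km².
True area of district: 110000 × cos²(25.6°) = 110000 × 0.8133 = 89460 km².
Ratio = 13400 / 89460 ≈ 0.150.

0.150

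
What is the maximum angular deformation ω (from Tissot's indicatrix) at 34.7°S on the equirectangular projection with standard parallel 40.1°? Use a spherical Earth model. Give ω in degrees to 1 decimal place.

4.1°

With standard parallel φ₀ = 40.1°, the equirectangular projection gives x = Rλ cos φ₀, y = Rφ, so h = 1 and k = cos 40.1° / cos φ.
At 34.7°: h = 1.000, k = 0.9304; principal scales a = 1.000, b = 0.9304.
sin(ω/2) = (a − b)/(a + b) = 0.06960/1.930 = 0.03606, so ω = 2 arcsin(0.03606) ≈ 4.1°.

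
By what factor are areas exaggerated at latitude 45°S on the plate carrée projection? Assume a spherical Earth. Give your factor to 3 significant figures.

1.41

In the plate carrée (x = Rλ, y = Rφ), meridians are true-scale (h = 1) and parallels are stretched by k = sec φ.
Areal scale = h·k = 1 × sec φ; at 45°, h = 1.000, k = 1.414, so h·k = 1.414.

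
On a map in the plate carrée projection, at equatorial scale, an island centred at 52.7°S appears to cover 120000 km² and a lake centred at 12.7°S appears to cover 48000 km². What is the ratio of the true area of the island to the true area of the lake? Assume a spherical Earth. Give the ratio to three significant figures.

Plate carrée has h = 1 and k = sec φ, giving areal scale sec φ; true area = (apparent area) · cos φ.
True area of island: 120000 × cos(52.7°) = 120000 × 0.6060 = 72720 km².
True area of lake: 48000 × cos(12.7°) = 48000 × 0.9755 = 46830 km².
Ratio = 72720 / 46830 ≈ 1.55.

1.55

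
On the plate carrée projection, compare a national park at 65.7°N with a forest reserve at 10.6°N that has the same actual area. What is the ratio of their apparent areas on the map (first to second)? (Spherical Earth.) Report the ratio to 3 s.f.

2.39

In the plate carrée (x = Rλ, y = Rφ), meridians are true-scale (h = 1) and parallels are stretched by k = sec φ.
Areal scale at 65.7°: h·k = 1.000 × 2.430 = 2.430.
Areal scale at 10.6°: h·k = 1.000 × 1.017 = 1.017.
Ratio = 2.430/1.017 ≈ 2.39.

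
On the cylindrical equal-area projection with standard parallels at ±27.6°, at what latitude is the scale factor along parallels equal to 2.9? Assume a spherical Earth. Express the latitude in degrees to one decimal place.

72.2°

A cylindrical equal-area projection with standard parallel φ₀ has meridian scale h = cos φ / cos φ₀ and parallel scale k = cos φ₀ / cos φ (so areas are preserved, h·k = 1).
k = cos φ₀ / cos φ = 2.9  ⇒  cos φ = cos 27.6° / 2.9 = 0.3056.
φ = arccos(0.3056) ≈ 72.2°.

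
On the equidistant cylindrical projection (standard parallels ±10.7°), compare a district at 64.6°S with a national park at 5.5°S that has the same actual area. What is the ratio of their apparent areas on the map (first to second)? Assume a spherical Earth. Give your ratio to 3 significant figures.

The equidistant cylindrical projection with φ₀ = 10.7° has h = 1 (meridians true) and k = cos φ₀ / cos φ along parallels.
Areal scale at 64.6°: h·k = 1.000 × 2.291 = 2.291.
Areal scale at 5.5°: h·k = 1.000 × 0.9872 = 0.9872.
Ratio = 2.291/0.9872 ≈ 2.32.

2.32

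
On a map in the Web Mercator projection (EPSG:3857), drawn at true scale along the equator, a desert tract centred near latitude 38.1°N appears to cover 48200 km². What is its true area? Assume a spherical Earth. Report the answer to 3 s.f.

The Mercator projection is conformal; its linear scale factor is the same in every direction and equals sec φ = 1/cos φ.
Areal scale = k² = sec²φ = 1/cos²(38.1°) = 1/0.7869² = 1.615.
True area = apparent / (areal scale) = 48200 / 1.615 ≈ 29800 km².

29800 km²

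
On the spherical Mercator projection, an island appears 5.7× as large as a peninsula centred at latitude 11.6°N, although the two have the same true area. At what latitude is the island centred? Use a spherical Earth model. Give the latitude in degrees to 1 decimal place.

65.8°

For equal true areas on Mercator, apparent areas scale as sec²φ, so the ratio is cos²φ₂ / cos²φ₁.
cos²φ₂ / cos²φ₁ = 5.7  ⇒  cos φ₁ = cos 11.6° / √5.7 = 0.9796/2.387 = 0.4103.
φ₁ = arccos(0.4103) ≈ 65.8°.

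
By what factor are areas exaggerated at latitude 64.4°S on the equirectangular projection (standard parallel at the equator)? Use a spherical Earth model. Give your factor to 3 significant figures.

2.31

In the plate carrée (x = Rλ, y = Rφ), meridians are true-scale (h = 1) and parallels are stretched by k = sec φ.
Areal scale = h·k = 1 × sec φ; at 64.4°, h = 1.000, k = 2.314, so h·k = 2.314.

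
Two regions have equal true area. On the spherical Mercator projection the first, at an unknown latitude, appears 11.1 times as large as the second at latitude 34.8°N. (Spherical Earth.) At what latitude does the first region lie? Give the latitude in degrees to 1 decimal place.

75.7°

For equal true areas on Mercator, apparent areas scale as sec²φ, so the ratio is cos²φ₂ / cos²φ₁.
cos²φ₂ / cos²φ₁ = 11.1  ⇒  cos φ₁ = cos 34.8° / √11.1 = 0.8211/3.332 = 0.2465.
φ₁ = arccos(0.2465) ≈ 75.7°.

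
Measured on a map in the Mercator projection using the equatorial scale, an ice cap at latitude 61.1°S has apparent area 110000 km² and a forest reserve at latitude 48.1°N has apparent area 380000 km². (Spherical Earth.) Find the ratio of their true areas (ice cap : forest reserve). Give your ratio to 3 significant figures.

On Mercator the areal scale is sec²φ, so true area = apparent × cos²φ.
True area of ice cap: 110000 × cos²(61.1°) = 110000 × 0.2336 = 25690 km².
True area of forest reserve: 380000 × cos²(48.1°) = 380000 × 0.4460 = 169500 km².
Ratio = 25690 / 169500 ≈ 0.152.

0.152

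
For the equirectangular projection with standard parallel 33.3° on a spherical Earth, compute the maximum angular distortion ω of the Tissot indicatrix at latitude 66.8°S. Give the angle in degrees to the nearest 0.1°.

42.1°

The equidistant cylindrical projection with φ₀ = 33.3° has h = 1 (meridians true) and k = cos φ₀ / cos φ along parallels.
At 66.8°: h = 1.000, k = 2.122; principal scales a = 2.122, b = 1.000.
sin(ω/2) = (a − b)/(a + b) = 1.122/3.122 = 0.3593, so ω = 2 arcsin(0.3593) ≈ 42.1°.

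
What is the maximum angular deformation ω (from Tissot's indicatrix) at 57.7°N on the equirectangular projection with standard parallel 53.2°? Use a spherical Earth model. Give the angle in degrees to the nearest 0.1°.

6.5°

In the equirectangular projection with standard parallel φ₀ = 53.2° (x = Rλ cos φ₀, y = Rφ), meridians are true-scale (h = 1) and the parallel scale is k = cos φ₀ / cos φ.
At 57.7°: h = 1.000, k = 1.121; principal scales a = 1.121, b = 1.000.
sin(ω/2) = (a − b)/(a + b) = 0.1210/2.121 = 0.05706, so ω = 2 arcsin(0.05706) ≈ 6.5°.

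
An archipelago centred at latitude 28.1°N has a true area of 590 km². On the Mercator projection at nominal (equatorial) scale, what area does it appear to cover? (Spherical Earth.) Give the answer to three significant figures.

Mercator is conformal, so the point scale is isotropic: h = k = sec φ = 1/cos φ.
Areal scale = k² = sec²φ = 1/cos²(28.1°) = 1/0.8821² = 1.285.
Apparent area = 590 × 1.285 ≈ 758 km².

758 km²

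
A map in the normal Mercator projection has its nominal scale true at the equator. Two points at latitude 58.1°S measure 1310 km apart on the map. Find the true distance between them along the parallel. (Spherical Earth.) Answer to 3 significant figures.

692 km

Mercator is conformal, so the point scale is isotropic: h = k = sec φ = 1/cos φ.
Along the parallel at 58.1°, map distances are exaggerated by k = sec 58.1° = 1.892.
True distance = 1310 / 1.892 = 1310 × cos 58.1° ≈ 692 km.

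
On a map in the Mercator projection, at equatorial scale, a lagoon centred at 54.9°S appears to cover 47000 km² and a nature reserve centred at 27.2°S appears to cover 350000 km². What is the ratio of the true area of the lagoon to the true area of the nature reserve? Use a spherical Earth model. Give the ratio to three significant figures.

Mercator's areal exaggeration is sec²φ; hence true area = (apparent area) · cos²φ.
True area of lagoon: 47000 × cos²(54.9°) = 47000 × 0.3306 = 15540 km².
True area of nature reserve: 350000 × cos²(27.2°) = 350000 × 0.7911 = 276900 km².
Ratio = 15540 / 276900 ≈ 0.0561.

0.0561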